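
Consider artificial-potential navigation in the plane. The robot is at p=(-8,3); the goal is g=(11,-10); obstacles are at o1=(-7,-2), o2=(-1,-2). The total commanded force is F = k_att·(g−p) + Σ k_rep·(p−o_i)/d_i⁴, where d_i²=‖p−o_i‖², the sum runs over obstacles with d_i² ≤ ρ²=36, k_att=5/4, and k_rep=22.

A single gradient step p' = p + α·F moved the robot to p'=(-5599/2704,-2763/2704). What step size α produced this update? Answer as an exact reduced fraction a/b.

α = 1/4

F_att = 5/4·(g−p) = 5/4·(19,-13) = (23.7500,-16.2500)
o1: d²=26 ≤ ρ²=36; F_rep = 22·(-1,5)/26² = (-0.0325,0.1627)
o2: d²=74 > ρ²=36 → inactive
F = F_att + ΣF_rep = (23.7175,-16.0873)
Δp = p'−p = (5.9294,-4.0218); α = Δx/Fx = (16033/2704) / (16033/676) = 1/4
check: Δy/Fy = (-10875/2704) / (-10875/676) = 1/4 ✓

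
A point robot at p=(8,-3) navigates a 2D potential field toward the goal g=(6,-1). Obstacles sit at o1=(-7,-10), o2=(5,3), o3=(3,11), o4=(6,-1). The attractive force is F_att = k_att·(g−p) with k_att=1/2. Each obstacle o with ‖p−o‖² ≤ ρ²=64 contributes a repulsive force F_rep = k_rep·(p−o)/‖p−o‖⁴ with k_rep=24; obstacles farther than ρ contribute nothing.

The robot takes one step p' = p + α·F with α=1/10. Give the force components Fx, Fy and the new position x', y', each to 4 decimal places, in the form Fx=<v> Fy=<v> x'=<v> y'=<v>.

F_att = 1/2·(g−p) = 1/2·(-2,2) = (-1.0000,1.0000)
o1: d²=274 > ρ²=64 → inactive
o2: d²=45 ≤ ρ²=64; F_rep = 24·(3,-6)/45² = (0.0356,-0.0711)
o3: d²=221 > ρ²=64 → inactive
o4: d²=8 ≤ ρ²=64; F_rep = 24·(2,-2)/8² = (0.7500,-0.7500)
F = F_att + ΣF_rep = (-0.2144,0.1789)
p' = p + 1/10·F = (7.9786,-2.9821)

Fx=-0.2144 Fy=0.1789 x'=7.9786 y'=-2.9821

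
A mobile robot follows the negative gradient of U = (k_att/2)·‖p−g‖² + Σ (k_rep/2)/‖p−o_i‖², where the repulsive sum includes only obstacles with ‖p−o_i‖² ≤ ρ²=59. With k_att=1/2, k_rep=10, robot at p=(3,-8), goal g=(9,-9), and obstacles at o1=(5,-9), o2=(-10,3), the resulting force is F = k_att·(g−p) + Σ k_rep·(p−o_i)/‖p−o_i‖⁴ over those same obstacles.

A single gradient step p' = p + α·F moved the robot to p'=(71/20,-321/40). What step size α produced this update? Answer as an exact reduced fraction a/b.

α = 1/4

F_att = 1/2·(g−p) = 1/2·(6,-1) = (3.0000,-0.5000)
o1: d²=5 ≤ ρ²=59; F_rep = 10·(-2,1)/5² = (-0.8000,0.4000)
o2: d²=290 > ρ²=59 → inactive
F = F_att + ΣF_rep = (2.2000,-0.1000)
Δp = p'−p = (0.5500,-0.0250); α = Δx/Fx = (11/20) / (11/5) = 1/4
check: Δy/Fy = (-1/40) / (-1/10) = 1/4 ✓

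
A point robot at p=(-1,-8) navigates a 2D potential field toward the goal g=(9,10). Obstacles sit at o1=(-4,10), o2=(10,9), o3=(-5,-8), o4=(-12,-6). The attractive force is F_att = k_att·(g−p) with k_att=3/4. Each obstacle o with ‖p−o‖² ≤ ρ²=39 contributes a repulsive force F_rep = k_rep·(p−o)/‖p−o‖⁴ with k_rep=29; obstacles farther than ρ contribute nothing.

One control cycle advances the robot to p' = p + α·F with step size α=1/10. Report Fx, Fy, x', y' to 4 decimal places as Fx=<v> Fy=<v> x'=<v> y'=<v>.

Fx=7.9531 Fy=13.5000 x'=-0.2047 y'=-6.6500

F_att = 3/4·(g−p) = 3/4·(10,18) = (7.5000,13.5000)
o1: d²=333 > ρ²=39 → inactive
o2: d²=410 > ρ²=39 → inactive
o3: d²=16 ≤ ρ²=39; F_rep = 29·(4,0)/16² = (0.4531,0.0000)
o4: d²=125 > ρ²=39 → inactive
F = F_att + ΣF_rep = (7.9531,13.5000)
p' = p + 1/10·F = (-0.2047,-6.6500)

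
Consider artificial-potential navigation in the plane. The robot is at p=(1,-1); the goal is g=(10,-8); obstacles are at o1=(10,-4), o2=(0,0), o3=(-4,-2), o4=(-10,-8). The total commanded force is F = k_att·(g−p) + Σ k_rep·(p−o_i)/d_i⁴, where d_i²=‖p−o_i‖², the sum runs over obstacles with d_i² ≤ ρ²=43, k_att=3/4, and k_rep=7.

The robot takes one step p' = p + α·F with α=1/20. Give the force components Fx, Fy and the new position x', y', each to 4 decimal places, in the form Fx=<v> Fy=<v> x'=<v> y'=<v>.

F_att = 3/4·(g−p) = 3/4·(9,-7) = (6.7500,-5.2500)
o1: d²=90 > ρ²=43 → inactive
o2: d²=2 ≤ ρ²=43; F_rep = 7·(1,-1)/2² = (1.7500,-1.7500)
o3: d²=26 ≤ ρ²=43; F_rep = 7·(5,1)/26² = (0.0518,0.0104)
o4: d²=170 > ρ²=43 → inactive
F = F_att + ΣF_rep = (8.5518,-6.9896)
p' = p + 1/20·F = (1.4276,-1.3495)

Fx=8.5518 Fy=-6.9896 x'=1.4276 y'=-1.3495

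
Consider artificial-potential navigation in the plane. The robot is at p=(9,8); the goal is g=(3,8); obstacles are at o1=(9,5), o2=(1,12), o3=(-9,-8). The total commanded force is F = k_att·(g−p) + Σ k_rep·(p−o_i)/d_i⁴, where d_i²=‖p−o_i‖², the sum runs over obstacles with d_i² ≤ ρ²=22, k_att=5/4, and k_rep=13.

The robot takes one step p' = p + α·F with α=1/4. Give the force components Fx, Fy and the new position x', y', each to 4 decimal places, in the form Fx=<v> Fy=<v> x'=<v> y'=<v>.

Fx=-7.5000 Fy=0.4815 x'=7.1250 y'=8.1204

F_att = 5/4·(g−p) = 5/4·(-6,0) = (-7.5000,0.0000)
o1: d²=9 ≤ ρ²=22; F_rep = 13·(0,3)/9² = (0.0000,0.4815)
o2: d²=80 > ρ²=22 → inactive
o3: d²=580 > ρ²=22 → inactive
F = F_att + ΣF_rep = (-7.5000,0.4815)
p' = p + 1/4·F = (7.1250,8.1204)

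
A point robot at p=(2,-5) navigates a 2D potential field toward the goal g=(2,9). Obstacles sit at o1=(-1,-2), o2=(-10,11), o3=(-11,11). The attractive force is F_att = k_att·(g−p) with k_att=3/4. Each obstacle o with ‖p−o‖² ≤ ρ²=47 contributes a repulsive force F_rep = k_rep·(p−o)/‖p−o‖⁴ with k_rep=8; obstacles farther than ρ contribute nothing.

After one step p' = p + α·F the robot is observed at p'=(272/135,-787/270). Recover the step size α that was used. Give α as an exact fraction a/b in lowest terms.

α = 1/5

F_att = 3/4·(g−p) = 3/4·(0,14) = (0.0000,10.5000)
o1: d²=18 ≤ ρ²=47; F_rep = 8·(3,-3)/18² = (0.0741,-0.0741)
o2: d²=400 > ρ²=47 → inactive
o3: d²=425 > ρ²=47 → inactive
F = F_att + ΣF_rep = (0.0741,10.4259)
Δp = p'−p = (0.0148,2.0852); α = Δx/Fx = (2/135) / (2/27) = 1/5
check: Δy/Fy = (563/270) / (563/54) = 1/5 ✓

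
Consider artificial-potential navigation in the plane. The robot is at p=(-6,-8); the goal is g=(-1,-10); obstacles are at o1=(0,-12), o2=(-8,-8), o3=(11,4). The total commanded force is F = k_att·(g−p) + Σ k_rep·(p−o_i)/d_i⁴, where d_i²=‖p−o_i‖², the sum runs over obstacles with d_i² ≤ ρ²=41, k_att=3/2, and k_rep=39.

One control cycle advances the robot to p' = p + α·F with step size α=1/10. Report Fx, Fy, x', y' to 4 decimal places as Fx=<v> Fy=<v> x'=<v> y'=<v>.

Fx=12.3750 Fy=-3.0000 x'=-4.7625 y'=-8.3000

F_att = 3/2·(g−p) = 3/2·(5,-2) = (7.5000,-3.0000)
o1: d²=52 > ρ²=41 → inactive
o2: d²=4 ≤ ρ²=41; F_rep = 39·(2,0)/4² = (4.8750,0.0000)
o3: d²=433 > ρ²=41 → inactive
F = F_att + ΣF_rep = (12.3750,-3.0000)
p' = p + 1/10·F = (-4.7625,-8.3000)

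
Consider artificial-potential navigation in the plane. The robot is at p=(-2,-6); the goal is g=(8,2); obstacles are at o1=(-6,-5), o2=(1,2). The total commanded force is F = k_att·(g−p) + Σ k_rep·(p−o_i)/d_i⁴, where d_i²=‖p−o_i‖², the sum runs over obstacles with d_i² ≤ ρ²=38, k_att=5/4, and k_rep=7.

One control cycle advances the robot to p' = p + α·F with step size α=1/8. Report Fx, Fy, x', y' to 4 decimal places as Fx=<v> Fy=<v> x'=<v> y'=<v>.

F_att = 5/4·(g−p) = 5/4·(10,8) = (12.5000,10.0000)
o1: d²=17 ≤ ρ²=38; F_rep = 7·(4,-1)/17² = (0.0969,-0.0242)
o2: d²=73 > ρ²=38 → inactive
F = F_att + ΣF_rep = (12.5969,9.9758)
p' = p + 1/8·F = (-0.4254,-4.7530)

Fx=12.5969 Fy=9.9758 x'=-0.4254 y'=-4.7530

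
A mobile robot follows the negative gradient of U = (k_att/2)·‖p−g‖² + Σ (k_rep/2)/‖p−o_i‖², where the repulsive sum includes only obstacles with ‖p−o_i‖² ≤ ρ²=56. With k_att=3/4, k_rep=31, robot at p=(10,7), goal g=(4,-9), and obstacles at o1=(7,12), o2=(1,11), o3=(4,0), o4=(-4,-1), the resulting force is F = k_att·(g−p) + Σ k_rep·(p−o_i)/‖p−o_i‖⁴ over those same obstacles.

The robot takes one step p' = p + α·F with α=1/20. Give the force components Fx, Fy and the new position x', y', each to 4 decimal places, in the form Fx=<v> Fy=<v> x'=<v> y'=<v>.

Fx=-4.4196 Fy=-12.1341 x'=9.7790 y'=6.3933

F_att = 3/4·(g−p) = 3/4·(-6,-16) = (-4.5000,-12.0000)
o1: d²=34 ≤ ρ²=56; F_rep = 31·(3,-5)/34² = (0.0804,-0.1341)
o2: d²=97 > ρ²=56 → inactive
o3: d²=85 > ρ²=56 → inactive
o4: d²=260 > ρ²=56 → inactive
F = F_att + ΣF_rep = (-4.4196,-12.1341)
p' = p + 1/20·F = (9.7790,6.3933)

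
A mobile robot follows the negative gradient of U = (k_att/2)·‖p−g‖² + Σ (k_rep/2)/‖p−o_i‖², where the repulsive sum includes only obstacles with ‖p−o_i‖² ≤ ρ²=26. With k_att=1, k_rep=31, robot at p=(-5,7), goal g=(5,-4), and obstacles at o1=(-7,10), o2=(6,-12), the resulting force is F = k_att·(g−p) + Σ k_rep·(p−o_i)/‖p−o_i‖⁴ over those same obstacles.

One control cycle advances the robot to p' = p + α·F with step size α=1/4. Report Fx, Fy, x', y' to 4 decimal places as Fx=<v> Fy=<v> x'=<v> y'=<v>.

Fx=10.3669 Fy=-11.5503 x'=-2.4083 y'=4.1124

F_att = 1·(g−p) = 1·(10,-11) = (10.0000,-11.0000)
o1: d²=13 ≤ ρ²=26; F_rep = 31·(2,-3)/13² = (0.3669,-0.5503)
o2: d²=482 > ρ²=26 → inactive
F = F_att + ΣF_rep = (10.3669,-11.5503)
p' = p + 1/4·F = (-2.4083,4.1124)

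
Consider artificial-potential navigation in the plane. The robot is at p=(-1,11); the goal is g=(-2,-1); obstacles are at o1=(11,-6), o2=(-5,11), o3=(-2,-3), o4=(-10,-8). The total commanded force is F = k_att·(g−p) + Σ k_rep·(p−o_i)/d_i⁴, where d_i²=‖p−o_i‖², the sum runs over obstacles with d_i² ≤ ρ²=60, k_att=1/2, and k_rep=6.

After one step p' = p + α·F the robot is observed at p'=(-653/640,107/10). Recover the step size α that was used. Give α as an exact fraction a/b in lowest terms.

α = 1/20

F_att = 1/2·(g−p) = 1/2·(-1,-12) = (-0.5000,-6.0000)
o1: d²=433 > ρ²=60 → inactive
o2: d²=16 ≤ ρ²=60; F_rep = 6·(4,0)/16² = (0.0938,0.0000)
o3: d²=197 > ρ²=60 → inactive
o4: d²=442 > ρ²=60 → inactive
F = F_att + ΣF_rep = (-0.4062,-6.0000)
Δp = p'−p = (-0.0203,-0.3000); α = Δx/Fx = (-13/640) / (-13/32) = 1/20
check: Δy/Fy = (-3/10) / (-6) = 1/20 ✓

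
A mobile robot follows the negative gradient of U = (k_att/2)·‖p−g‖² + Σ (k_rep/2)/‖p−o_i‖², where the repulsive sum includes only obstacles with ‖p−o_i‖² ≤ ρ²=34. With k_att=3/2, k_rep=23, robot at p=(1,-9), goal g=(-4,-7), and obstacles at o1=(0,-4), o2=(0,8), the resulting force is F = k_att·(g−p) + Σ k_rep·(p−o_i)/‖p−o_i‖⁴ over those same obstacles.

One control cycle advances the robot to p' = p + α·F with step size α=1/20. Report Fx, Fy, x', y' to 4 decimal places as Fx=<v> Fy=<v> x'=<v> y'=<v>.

F_att = 3/2·(g−p) = 3/2·(-5,2) = (-7.5000,3.0000)
o1: d²=26 ≤ ρ²=34; F_rep = 23·(1,-5)/26² = (0.0340,-0.1701)
o2: d²=290 > ρ²=34 → inactive
F = F_att + ΣF_rep = (-7.4660,2.8299)
p' = p + 1/20·F = (0.6267,-8.8585)

Fx=-7.4660 Fy=2.8299 x'=0.6267 y'=-8.8585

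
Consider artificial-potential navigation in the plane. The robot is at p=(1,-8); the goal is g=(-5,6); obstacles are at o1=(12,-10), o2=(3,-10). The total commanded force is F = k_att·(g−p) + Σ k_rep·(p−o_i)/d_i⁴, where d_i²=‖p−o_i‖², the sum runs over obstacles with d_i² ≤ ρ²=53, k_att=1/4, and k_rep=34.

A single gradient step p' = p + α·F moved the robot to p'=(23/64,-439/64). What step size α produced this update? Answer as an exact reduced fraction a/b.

F_att = 1/4·(g−p) = 1/4·(-6,14) = (-1.5000,3.5000)
o1: d²=125 > ρ²=53 → inactive
o2: d²=8 ≤ ρ²=53; F_rep = 34·(-2,2)/8² = (-1.0625,1.0625)
F = F_att + ΣF_rep = (-2.5625,4.5625)
Δp = p'−p = (-0.6406,1.1406); α = Δx/Fx = (-41/64) / (-41/16) = 1/4
check: Δy/Fy = (73/64) / (73/16) = 1/4 ✓

α = 1/4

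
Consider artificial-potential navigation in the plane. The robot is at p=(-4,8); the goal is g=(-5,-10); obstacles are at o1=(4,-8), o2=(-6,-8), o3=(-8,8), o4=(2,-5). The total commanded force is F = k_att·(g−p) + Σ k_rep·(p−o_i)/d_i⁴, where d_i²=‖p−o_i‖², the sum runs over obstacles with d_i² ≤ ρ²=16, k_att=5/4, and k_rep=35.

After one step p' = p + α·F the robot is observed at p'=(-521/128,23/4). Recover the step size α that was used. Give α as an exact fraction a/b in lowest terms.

α = 1/10

F_att = 5/4·(g−p) = 5/4·(-1,-18) = (-1.2500,-22.5000)
o1: d²=320 > ρ²=16 → inactive
o2: d²=260 > ρ²=16 → inactive
o3: d²=16 ≤ ρ²=16; F_rep = 35·(4,0)/16² = (0.5469,0.0000)
o4: d²=205 > ρ²=16 → inactive
F = F_att + ΣF_rep = (-0.7031,-22.5000)
Δp = p'−p = (-0.0703,-2.2500); α = Δx/Fx = (-9/128) / (-45/64) = 1/10
check: Δy/Fy = (-9/4) / (-45/2) = 1/10 ✓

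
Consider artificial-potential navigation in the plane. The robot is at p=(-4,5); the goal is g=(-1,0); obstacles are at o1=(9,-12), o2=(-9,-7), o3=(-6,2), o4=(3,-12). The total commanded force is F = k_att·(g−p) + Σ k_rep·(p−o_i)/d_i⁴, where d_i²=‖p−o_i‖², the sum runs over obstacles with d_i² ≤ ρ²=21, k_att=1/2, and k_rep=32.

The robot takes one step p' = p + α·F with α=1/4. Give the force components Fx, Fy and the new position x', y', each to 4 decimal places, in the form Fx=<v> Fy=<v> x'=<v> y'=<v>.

Fx=1.8787 Fy=-1.9320 x'=-3.5303 y'=4.5170

F_att = 1/2·(g−p) = 1/2·(3,-5) = (1.5000,-2.5000)
o1: d²=458 > ρ²=21 → inactive
o2: d²=169 > ρ²=21 → inactive
o3: d²=13 ≤ ρ²=21; F_rep = 32·(2,3)/13² = (0.3787,0.5680)
o4: d²=338 > ρ²=21 → inactive
F = F_att + ΣF_rep = (1.8787,-1.9320)
p' = p + 1/4·F = (-3.5303,4.5170)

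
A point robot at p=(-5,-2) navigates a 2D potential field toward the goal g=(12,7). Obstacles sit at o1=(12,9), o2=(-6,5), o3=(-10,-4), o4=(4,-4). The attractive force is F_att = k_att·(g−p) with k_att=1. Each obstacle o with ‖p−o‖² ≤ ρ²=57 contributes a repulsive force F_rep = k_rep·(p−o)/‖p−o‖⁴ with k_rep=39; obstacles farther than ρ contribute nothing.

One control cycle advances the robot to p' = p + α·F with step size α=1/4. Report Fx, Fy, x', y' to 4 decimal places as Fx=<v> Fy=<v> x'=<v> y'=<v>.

Fx=17.2475 Fy=8.9835 x'=-0.6881 y'=0.2459

F_att = 1·(g−p) = 1·(17,9) = (17.0000,9.0000)
o1: d²=410 > ρ²=57 → inactive
o2: d²=50 ≤ ρ²=57; F_rep = 39·(1,-7)/50² = (0.0156,-0.1092)
o3: d²=29 ≤ ρ²=57; F_rep = 39·(5,2)/29² = (0.2319,0.0927)
o4: d²=85 > ρ²=57 → inactive
F = F_att + ΣF_rep = (17.2475,8.9835)
p' = p + 1/4·F = (-0.6881,0.2459)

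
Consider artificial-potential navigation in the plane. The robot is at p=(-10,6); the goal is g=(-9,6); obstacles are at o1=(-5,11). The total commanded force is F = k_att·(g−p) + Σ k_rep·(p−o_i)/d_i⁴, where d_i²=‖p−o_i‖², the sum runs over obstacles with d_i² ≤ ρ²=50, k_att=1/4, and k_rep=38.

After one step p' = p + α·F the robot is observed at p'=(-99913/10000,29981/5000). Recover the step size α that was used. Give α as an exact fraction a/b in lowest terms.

α = 1/20

F_att = 1/4·(g−p) = 1/4·(1,0) = (0.2500,0.0000)
o1: d²=50 ≤ ρ²=50; F_rep = 38·(-5,-5)/50² = (-0.0760,-0.0760)
F = F_att + ΣF_rep = (0.1740,-0.0760)
Δp = p'−p = (0.0087,-0.0038); α = Δx/Fx = (87/10000) / (87/500) = 1/20
check: Δy/Fy = (-19/5000) / (-19/250) = 1/20 ✓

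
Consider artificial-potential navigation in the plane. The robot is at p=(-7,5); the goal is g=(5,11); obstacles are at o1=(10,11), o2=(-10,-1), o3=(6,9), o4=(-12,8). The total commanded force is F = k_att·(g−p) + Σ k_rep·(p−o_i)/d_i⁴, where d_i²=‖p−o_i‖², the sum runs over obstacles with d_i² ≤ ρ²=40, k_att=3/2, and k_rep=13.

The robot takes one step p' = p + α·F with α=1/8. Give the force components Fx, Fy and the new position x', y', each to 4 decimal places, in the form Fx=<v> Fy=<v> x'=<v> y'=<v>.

Fx=18.0562 Fy=8.9663 x'=-4.7430 y'=6.1208

F_att = 3/2·(g−p) = 3/2·(12,6) = (18.0000,9.0000)
o1: d²=325 > ρ²=40 → inactive
o2: d²=45 > ρ²=40 → inactive
o3: d²=185 > ρ²=40 → inactive
o4: d²=34 ≤ ρ²=40; F_rep = 13·(5,-3)/34² = (0.0562,-0.0337)
F = F_att + ΣF_rep = (18.0562,8.9663)
p' = p + 1/8·F = (-4.7430,6.1208)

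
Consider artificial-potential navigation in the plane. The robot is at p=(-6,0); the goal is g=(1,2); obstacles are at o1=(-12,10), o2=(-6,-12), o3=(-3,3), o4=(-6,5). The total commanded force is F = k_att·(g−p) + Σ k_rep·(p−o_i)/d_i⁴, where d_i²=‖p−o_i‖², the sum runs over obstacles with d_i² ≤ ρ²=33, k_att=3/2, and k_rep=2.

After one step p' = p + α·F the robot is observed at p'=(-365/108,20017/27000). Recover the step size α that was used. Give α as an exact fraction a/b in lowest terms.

F_att = 3/2·(g−p) = 3/2·(7,2) = (10.5000,3.0000)
o1: d²=136 > ρ²=33 → inactive
o2: d²=144 > ρ²=33 → inactive
o3: d²=18 ≤ ρ²=33; F_rep = 2·(-3,-3)/18² = (-0.0185,-0.0185)
o4: d²=25 ≤ ρ²=33; F_rep = 2·(0,-5)/25² = (0.0000,-0.0160)
F = F_att + ΣF_rep = (10.4815,2.9655)
Δp = p'−p = (2.6204,0.7414); α = Δx/Fx = (283/108) / (283/27) = 1/4
check: Δy/Fy = (20017/27000) / (20017/6750) = 1/4 ✓

α = 1/4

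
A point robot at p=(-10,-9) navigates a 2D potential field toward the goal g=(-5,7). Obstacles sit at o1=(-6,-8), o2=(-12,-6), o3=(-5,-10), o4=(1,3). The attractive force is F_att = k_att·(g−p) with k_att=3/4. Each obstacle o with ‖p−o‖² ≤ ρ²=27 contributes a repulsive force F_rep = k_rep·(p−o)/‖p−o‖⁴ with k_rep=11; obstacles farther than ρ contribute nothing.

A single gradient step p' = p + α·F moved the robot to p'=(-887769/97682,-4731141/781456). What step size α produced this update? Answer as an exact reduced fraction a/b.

F_att = 3/4·(g−p) = 3/4·(5,16) = (3.7500,12.0000)
o1: d²=17 ≤ ρ²=27; F_rep = 11·(-4,-1)/17² = (-0.1522,-0.0381)
o2: d²=13 ≤ ρ²=27; F_rep = 11·(2,-3)/13² = (0.1302,-0.1953)
o3: d²=26 ≤ ρ²=27; F_rep = 11·(-5,1)/26² = (-0.0814,0.0163)
o4: d²=265 > ρ²=27 → inactive
F = F_att + ΣF_rep = (3.6466,11.7829)
Δp = p'−p = (0.9116,2.9457); α = Δx/Fx = (89051/97682) / (178102/48841) = 1/4
check: Δy/Fy = (2301963/781456) / (2301963/195364) = 1/4 ✓

α = 1/4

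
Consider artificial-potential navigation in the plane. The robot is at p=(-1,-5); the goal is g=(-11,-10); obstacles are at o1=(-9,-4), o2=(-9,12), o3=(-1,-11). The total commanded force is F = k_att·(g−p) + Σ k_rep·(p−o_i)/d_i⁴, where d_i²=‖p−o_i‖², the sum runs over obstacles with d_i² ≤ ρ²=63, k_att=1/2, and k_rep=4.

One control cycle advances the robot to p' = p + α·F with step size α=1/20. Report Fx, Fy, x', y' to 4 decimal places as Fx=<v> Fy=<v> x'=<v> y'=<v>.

Fx=-5.0000 Fy=-2.4815 x'=-1.2500 y'=-5.1241

F_att = 1/2·(g−p) = 1/2·(-10,-5) = (-5.0000,-2.5000)
o1: d²=65 > ρ²=63 → inactive
o2: d²=353 > ρ²=63 → inactive
o3: d²=36 ≤ ρ²=63; F_rep = 4·(0,6)/36² = (0.0000,0.0185)
F = F_att + ΣF_rep = (-5.0000,-2.4815)
p' = p + 1/20·F = (-1.2500,-5.1241)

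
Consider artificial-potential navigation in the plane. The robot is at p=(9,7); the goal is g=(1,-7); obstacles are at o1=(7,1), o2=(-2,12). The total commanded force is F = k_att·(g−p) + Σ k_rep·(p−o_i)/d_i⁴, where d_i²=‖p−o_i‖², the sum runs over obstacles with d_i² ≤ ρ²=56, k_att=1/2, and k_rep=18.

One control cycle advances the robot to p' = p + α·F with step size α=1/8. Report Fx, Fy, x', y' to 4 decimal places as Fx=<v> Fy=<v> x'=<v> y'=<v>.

F_att = 1/2·(g−p) = 1/2·(-8,-14) = (-4.0000,-7.0000)
o1: d²=40 ≤ ρ²=56; F_rep = 18·(2,6)/40² = (0.0225,0.0675)
o2: d²=146 > ρ²=56 → inactive
F = F_att + ΣF_rep = (-3.9775,-6.9325)
p' = p + 1/8·F = (8.5028,6.1334)

Fx=-3.9775 Fy=-6.9325 x'=8.5028 y'=6.1334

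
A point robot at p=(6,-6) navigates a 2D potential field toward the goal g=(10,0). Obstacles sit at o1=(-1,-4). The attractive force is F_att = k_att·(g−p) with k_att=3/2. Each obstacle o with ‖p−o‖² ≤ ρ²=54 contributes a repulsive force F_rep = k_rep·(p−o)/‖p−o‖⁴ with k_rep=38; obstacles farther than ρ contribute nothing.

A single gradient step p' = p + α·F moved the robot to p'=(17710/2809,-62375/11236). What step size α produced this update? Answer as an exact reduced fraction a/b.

α = 1/20

F_att = 3/2·(g−p) = 3/2·(4,6) = (6.0000,9.0000)
o1: d²=53 ≤ ρ²=54; F_rep = 38·(7,-2)/53² = (0.0947,-0.0271)
F = F_att + ΣF_rep = (6.0947,8.9729)
Δp = p'−p = (0.3047,0.4486); α = Δx/Fx = (856/2809) / (17120/2809) = 1/20
check: Δy/Fy = (5041/11236) / (25205/2809) = 1/20 ✓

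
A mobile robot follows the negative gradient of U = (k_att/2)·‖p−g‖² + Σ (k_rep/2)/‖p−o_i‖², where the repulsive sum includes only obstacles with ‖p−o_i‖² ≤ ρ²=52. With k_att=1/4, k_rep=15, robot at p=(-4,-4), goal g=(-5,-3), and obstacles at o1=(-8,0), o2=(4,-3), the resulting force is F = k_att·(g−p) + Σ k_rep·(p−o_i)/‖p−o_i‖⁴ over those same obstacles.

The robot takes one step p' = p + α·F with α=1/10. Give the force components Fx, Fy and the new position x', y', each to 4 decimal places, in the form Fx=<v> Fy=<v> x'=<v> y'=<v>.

F_att = 1/4·(g−p) = 1/4·(-1,1) = (-0.2500,0.2500)
o1: d²=32 ≤ ρ²=52; F_rep = 15·(4,-4)/32² = (0.0586,-0.0586)
o2: d²=65 > ρ²=52 → inactive
F = F_att + ΣF_rep = (-0.1914,0.1914)
p' = p + 1/10·F = (-4.0191,-3.9809)

Fx=-0.1914 Fy=0.1914 x'=-4.0191 y'=-3.9809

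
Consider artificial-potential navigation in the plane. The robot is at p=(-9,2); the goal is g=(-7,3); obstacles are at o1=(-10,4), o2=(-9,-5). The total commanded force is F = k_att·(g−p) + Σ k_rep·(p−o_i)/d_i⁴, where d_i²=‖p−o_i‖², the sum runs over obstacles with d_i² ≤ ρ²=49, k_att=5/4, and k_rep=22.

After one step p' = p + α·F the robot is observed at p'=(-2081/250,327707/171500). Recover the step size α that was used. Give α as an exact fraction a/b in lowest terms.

F_att = 5/4·(g−p) = 5/4·(2,1) = (2.5000,1.2500)
o1: d²=5 ≤ ρ²=49; F_rep = 22·(1,-2)/5² = (0.8800,-1.7600)
o2: d²=49 ≤ ρ²=49; F_rep = 22·(0,7)/49² = (0.0000,0.0641)
F = F_att + ΣF_rep = (3.3800,-0.4459)
Δp = p'−p = (0.6760,-0.0892); α = Δx/Fx = (169/250) / (169/50) = 1/5
check: Δy/Fy = (-15293/171500) / (-15293/34300) = 1/5 ✓

α = 1/5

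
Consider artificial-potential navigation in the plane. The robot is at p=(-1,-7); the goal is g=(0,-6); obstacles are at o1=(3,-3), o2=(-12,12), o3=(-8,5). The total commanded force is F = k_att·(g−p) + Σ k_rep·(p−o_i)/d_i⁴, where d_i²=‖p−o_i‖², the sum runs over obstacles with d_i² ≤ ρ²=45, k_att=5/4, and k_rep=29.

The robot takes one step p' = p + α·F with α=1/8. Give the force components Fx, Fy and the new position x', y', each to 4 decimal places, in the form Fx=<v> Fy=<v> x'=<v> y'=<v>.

F_att = 5/4·(g−p) = 5/4·(1,1) = (1.2500,1.2500)
o1: d²=32 ≤ ρ²=45; F_rep = 29·(-4,-4)/32² = (-0.1133,-0.1133)
o2: d²=482 > ρ²=45 → inactive
o3: d²=193 > ρ²=45 → inactive
F = F_att + ΣF_rep = (1.1367,1.1367)
p' = p + 1/8·F = (-0.8579,-6.8579)

Fx=1.1367 Fy=1.1367 x'=-0.8579 y'=-6.8579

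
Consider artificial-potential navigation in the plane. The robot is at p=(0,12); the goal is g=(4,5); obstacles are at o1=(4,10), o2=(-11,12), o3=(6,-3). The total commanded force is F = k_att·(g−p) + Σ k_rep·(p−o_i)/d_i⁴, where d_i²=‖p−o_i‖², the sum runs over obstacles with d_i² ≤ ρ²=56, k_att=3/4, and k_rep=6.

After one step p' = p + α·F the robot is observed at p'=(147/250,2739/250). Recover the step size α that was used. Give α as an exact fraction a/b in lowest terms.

F_att = 3/4·(g−p) = 3/4·(4,-7) = (3.0000,-5.2500)
o1: d²=20 ≤ ρ²=56; F_rep = 6·(-4,2)/20² = (-0.0600,0.0300)
o2: d²=121 > ρ²=56 → inactive
o3: d²=261 > ρ²=56 → inactive
F = F_att + ΣF_rep = (2.9400,-5.2200)
Δp = p'−p = (0.5880,-1.0440); α = Δx/Fx = (147/250) / (147/50) = 1/5
check: Δy/Fy = (-261/250) / (-261/50) = 1/5 ✓

α = 1/5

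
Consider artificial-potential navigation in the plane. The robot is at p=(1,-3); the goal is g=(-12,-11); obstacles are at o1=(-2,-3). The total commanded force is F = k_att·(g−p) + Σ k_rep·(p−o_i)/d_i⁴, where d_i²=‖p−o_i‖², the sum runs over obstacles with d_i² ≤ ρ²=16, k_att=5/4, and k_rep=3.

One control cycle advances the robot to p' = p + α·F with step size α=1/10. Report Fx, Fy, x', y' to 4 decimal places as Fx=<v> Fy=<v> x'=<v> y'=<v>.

Fx=-16.1389 Fy=-10.0000 x'=-0.6139 y'=-4.0000

F_att = 5/4·(g−p) = 5/4·(-13,-8) = (-16.2500,-10.0000)
o1: d²=9 ≤ ρ²=16; F_rep = 3·(3,0)/9² = (0.1111,0.0000)
F = F_att + ΣF_rep = (-16.1389,-10.0000)
p' = p + 1/10·F = (-0.6139,-4.0000)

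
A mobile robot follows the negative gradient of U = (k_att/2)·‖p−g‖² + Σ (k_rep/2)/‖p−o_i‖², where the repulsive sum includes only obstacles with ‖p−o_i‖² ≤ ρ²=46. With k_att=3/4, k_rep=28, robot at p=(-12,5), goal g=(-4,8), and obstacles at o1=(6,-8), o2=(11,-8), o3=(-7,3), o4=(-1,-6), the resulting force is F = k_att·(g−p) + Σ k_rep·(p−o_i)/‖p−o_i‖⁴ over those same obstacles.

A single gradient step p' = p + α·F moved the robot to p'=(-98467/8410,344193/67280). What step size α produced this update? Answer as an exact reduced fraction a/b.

F_att = 3/4·(g−p) = 3/4·(8,3) = (6.0000,2.2500)
o1: d²=493 > ρ²=46 → inactive
o2: d²=698 > ρ²=46 → inactive
o3: d²=29 ≤ ρ²=46; F_rep = 28·(-5,2)/29² = (-0.1665,0.0666)
o4: d²=242 > ρ²=46 → inactive
F = F_att + ΣF_rep = (5.8335,2.3166)
Δp = p'−p = (0.2917,0.1158); α = Δx/Fx = (2453/8410) / (4906/841) = 1/20
check: Δy/Fy = (7793/67280) / (7793/3364) = 1/20 ✓

α = 1/20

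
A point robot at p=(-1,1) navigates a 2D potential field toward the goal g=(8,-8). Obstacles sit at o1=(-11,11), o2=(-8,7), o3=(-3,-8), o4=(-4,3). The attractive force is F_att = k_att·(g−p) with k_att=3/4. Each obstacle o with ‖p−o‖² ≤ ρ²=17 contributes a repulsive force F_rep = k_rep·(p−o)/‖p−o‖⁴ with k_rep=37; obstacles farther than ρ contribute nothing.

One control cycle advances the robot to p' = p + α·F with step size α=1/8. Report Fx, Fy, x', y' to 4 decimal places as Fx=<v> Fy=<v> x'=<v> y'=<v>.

Fx=7.4068 Fy=-7.1879 x'=-0.0741 y'=0.1015

F_att = 3/4·(g−p) = 3/4·(9,-9) = (6.7500,-6.7500)
o1: d²=200 > ρ²=17 → inactive
o2: d²=85 > ρ²=17 → inactive
o3: d²=85 > ρ²=17 → inactive
o4: d²=13 ≤ ρ²=17; F_rep = 37·(3,-2)/13² = (0.6568,-0.4379)
F = F_att + ΣF_rep = (7.4068,-7.1879)
p' = p + 1/8·F = (-0.0741,0.1015)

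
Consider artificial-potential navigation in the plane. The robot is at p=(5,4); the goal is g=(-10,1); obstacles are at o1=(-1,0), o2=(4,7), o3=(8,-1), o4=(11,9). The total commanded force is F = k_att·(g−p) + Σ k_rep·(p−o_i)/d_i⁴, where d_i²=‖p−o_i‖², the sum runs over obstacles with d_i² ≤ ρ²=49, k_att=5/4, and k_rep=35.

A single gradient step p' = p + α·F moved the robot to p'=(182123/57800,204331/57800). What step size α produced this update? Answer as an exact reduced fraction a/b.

α = 1/10

F_att = 5/4·(g−p) = 5/4·(-15,-3) = (-18.7500,-3.7500)
o1: d²=52 > ρ²=49 → inactive
o2: d²=10 ≤ ρ²=49; F_rep = 35·(1,-3)/10² = (0.3500,-1.0500)
o3: d²=34 ≤ ρ²=49; F_rep = 35·(-3,5)/34² = (-0.0908,0.1514)
o4: d²=61 > ρ²=49 → inactive
F = F_att + ΣF_rep = (-18.4908,-4.6486)
Δp = p'−p = (-1.8491,-0.4649); α = Δx/Fx = (-106877/57800) / (-106877/5780) = 1/10
check: Δy/Fy = (-26869/57800) / (-26869/5780) = 1/10 ✓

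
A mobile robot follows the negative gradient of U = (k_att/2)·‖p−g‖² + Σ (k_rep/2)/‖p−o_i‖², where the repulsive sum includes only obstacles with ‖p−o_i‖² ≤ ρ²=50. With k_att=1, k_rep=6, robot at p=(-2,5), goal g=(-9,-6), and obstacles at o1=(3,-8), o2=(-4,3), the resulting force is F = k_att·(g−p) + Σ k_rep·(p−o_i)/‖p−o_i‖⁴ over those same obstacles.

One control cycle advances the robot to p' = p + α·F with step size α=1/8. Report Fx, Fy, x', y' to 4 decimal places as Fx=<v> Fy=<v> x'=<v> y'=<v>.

Fx=-6.8125 Fy=-10.8125 x'=-2.8516 y'=3.6484

F_att = 1·(g−p) = 1·(-7,-11) = (-7.0000,-11.0000)
o1: d²=194 > ρ²=50 → inactive
o2: d²=8 ≤ ρ²=50; F_rep = 6·(2,2)/8² = (0.1875,0.1875)
F = F_att + ΣF_rep = (-6.8125,-10.8125)
p' = p + 1/8·F = (-2.8516,3.6484)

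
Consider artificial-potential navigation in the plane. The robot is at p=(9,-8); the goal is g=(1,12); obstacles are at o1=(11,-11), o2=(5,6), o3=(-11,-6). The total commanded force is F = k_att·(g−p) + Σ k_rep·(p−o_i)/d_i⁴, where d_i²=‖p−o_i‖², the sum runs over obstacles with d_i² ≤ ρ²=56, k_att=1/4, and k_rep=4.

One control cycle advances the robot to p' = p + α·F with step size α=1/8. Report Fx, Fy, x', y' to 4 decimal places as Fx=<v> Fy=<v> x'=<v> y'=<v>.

Fx=-2.0473 Fy=5.0710 x'=8.7441 y'=-7.3661

F_att = 1/4·(g−p) = 1/4·(-8,20) = (-2.0000,5.0000)
o1: d²=13 ≤ ρ²=56; F_rep = 4·(-2,3)/13² = (-0.0473,0.0710)
o2: d²=212 > ρ²=56 → inactive
o3: d²=404 > ρ²=56 → inactive
F = F_att + ΣF_rep = (-2.0473,5.0710)
p' = p + 1/8·F = (8.7441,-7.3661)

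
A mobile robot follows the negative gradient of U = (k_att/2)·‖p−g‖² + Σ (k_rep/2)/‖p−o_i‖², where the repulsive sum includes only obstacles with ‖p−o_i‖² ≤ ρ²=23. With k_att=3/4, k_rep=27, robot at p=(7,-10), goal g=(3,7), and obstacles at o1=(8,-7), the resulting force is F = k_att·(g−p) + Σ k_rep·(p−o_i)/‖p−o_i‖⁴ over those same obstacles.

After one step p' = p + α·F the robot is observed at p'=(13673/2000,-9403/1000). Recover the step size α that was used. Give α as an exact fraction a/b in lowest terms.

α = 1/20

F_att = 3/4·(g−p) = 3/4·(-4,17) = (-3.0000,12.7500)
o1: d²=10 ≤ ρ²=23; F_rep = 27·(-1,-3)/10² = (-0.2700,-0.8100)
F = F_att + ΣF_rep = (-3.2700,11.9400)
Δp = p'−p = (-0.1635,0.5970); α = Δx/Fx = (-327/2000) / (-327/100) = 1/20
check: Δy/Fy = (597/1000) / (597/50) = 1/20 ✓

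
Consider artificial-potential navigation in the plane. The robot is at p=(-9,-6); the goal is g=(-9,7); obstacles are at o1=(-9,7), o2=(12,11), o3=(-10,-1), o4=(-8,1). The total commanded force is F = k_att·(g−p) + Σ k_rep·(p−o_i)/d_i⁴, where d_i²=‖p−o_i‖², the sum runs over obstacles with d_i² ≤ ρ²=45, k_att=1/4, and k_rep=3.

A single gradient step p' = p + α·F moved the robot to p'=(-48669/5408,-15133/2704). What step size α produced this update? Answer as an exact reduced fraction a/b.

F_att = 1/4·(g−p) = 1/4·(0,13) = (0.0000,3.2500)
o1: d²=169 > ρ²=45 → inactive
o2: d²=730 > ρ²=45 → inactive
o3: d²=26 ≤ ρ²=45; F_rep = 3·(1,-5)/26² = (0.0044,-0.0222)
o4: d²=50 > ρ²=45 → inactive
F = F_att + ΣF_rep = (0.0044,3.2278)
Δp = p'−p = (0.0006,0.4035); α = Δx/Fx = (3/5408) / (3/676) = 1/8
check: Δy/Fy = (1091/2704) / (1091/338) = 1/8 ✓

α = 1/8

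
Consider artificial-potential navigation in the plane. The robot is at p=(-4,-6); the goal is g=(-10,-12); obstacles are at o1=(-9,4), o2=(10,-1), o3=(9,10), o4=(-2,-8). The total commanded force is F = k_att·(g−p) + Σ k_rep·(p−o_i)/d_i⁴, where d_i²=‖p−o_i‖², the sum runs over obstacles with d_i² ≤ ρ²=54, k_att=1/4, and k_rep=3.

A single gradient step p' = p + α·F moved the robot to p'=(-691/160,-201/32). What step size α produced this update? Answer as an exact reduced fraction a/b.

α = 1/5

F_att = 1/4·(g−p) = 1/4·(-6,-6) = (-1.5000,-1.5000)
o1: d²=125 > ρ²=54 → inactive
o2: d²=221 > ρ²=54 → inactive
o3: d²=425 > ρ²=54 → inactive
o4: d²=8 ≤ ρ²=54; F_rep = 3·(-2,2)/8² = (-0.0938,0.0938)
F = F_att + ΣF_rep = (-1.5938,-1.4062)
Δp = p'−p = (-0.3187,-0.2812); α = Δx/Fx = (-51/160) / (-51/32) = 1/5
check: Δy/Fy = (-9/32) / (-45/32) = 1/5 ✓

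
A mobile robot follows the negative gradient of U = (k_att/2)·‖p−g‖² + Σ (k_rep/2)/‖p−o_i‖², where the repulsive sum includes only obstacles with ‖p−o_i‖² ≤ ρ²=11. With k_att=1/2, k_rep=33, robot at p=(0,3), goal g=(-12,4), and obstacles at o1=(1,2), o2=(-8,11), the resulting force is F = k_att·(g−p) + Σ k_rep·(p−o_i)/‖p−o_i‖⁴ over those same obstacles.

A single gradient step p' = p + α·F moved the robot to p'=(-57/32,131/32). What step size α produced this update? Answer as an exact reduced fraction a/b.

F_att = 1/2·(g−p) = 1/2·(-12,1) = (-6.0000,0.5000)
o1: d²=2 ≤ ρ²=11; F_rep = 33·(-1,1)/2² = (-8.2500,8.2500)
o2: d²=128 > ρ²=11 → inactive
F = F_att + ΣF_rep = (-14.2500,8.7500)
Δp = p'−p = (-1.7812,1.0938); α = Δx/Fx = (-57/32) / (-57/4) = 1/8
check: Δy/Fy = (35/32) / (35/4) = 1/8 ✓

α = 1/8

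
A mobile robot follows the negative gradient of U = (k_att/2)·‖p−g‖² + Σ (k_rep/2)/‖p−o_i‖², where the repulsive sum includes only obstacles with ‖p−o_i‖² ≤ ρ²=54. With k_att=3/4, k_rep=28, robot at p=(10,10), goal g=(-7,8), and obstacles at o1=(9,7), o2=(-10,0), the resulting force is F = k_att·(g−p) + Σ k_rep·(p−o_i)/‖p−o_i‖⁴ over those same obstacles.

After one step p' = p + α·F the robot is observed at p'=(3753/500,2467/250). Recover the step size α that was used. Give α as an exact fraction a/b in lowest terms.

F_att = 3/4·(g−p) = 3/4·(-17,-2) = (-12.7500,-1.5000)
o1: d²=10 ≤ ρ²=54; F_rep = 28·(1,3)/10² = (0.2800,0.8400)
o2: d²=500 > ρ²=54 → inactive
F = F_att + ΣF_rep = (-12.4700,-0.6600)
Δp = p'−p = (-2.4940,-0.1320); α = Δx/Fx = (-1247/500) / (-1247/100) = 1/5
check: Δy/Fy = (-33/250) / (-33/50) = 1/5 ✓

α = 1/5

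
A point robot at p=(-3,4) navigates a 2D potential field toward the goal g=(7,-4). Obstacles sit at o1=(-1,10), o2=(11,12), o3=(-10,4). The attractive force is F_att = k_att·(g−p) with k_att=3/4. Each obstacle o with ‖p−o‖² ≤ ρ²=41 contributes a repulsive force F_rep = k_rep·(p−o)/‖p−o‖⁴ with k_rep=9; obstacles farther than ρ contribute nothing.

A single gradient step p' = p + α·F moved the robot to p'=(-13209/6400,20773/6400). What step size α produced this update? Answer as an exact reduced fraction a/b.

F_att = 3/4·(g−p) = 3/4·(10,-8) = (7.5000,-6.0000)
o1: d²=40 ≤ ρ²=41; F_rep = 9·(-2,-6)/40² = (-0.0112,-0.0338)
o2: d²=260 > ρ²=41 → inactive
o3: d²=49 > ρ²=41 → inactive
F = F_att + ΣF_rep = (7.4887,-6.0338)
Δp = p'−p = (0.9361,-0.7542); α = Δx/Fx = (5991/6400) / (5991/800) = 1/8
check: Δy/Fy = (-4827/6400) / (-4827/800) = 1/8 ✓

α = 1/8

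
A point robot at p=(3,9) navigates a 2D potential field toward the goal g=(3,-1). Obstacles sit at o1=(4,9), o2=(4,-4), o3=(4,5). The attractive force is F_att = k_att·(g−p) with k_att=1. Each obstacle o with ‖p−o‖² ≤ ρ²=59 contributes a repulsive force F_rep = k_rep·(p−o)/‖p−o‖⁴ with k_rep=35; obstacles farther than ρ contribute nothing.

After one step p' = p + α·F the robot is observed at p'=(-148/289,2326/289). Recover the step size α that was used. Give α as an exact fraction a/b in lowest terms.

α = 1/10

F_att = 1·(g−p) = 1·(0,-10) = (0.0000,-10.0000)
o1: d²=1 ≤ ρ²=59; F_rep = 35·(-1,0)/1² = (-35.0000,0.0000)
o2: d²=170 > ρ²=59 → inactive
o3: d²=17 ≤ ρ²=59; F_rep = 35·(-1,4)/17² = (-0.1211,0.4844)
F = F_att + ΣF_rep = (-35.1211,-9.5156)
Δp = p'−p = (-3.5121,-0.9516); α = Δx/Fx = (-1015/289) / (-10150/289) = 1/10
check: Δy/Fy = (-275/289) / (-2750/289) = 1/10 ✓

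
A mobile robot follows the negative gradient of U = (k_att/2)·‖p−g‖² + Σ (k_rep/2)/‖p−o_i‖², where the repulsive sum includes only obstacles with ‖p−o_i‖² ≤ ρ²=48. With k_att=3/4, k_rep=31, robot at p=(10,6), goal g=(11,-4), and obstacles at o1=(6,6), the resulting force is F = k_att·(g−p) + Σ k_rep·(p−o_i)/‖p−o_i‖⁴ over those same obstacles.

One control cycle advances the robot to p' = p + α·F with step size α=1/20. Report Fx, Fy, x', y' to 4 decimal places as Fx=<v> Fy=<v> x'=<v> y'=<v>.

F_att = 3/4·(g−p) = 3/4·(1,-10) = (0.7500,-7.5000)
o1: d²=16 ≤ ρ²=48; F_rep = 31·(4,0)/16² = (0.4844,0.0000)
F = F_att + ΣF_rep = (1.2344,-7.5000)
p' = p + 1/20·F = (10.0617,5.6250)

Fx=1.2344 Fy=-7.5000 x'=10.0617 y'=5.6250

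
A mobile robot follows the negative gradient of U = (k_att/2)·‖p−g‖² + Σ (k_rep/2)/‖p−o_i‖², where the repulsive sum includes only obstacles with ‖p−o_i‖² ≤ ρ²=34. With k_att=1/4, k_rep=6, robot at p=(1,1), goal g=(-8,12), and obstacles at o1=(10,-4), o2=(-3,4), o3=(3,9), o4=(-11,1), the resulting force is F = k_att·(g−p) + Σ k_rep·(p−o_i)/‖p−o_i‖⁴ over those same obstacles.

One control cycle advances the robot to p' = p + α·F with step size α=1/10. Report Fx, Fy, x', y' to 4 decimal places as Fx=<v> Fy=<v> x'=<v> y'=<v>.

F_att = 1/4·(g−p) = 1/4·(-9,11) = (-2.2500,2.7500)
o1: d²=106 > ρ²=34 → inactive
o2: d²=25 ≤ ρ²=34; F_rep = 6·(4,-3)/25² = (0.0384,-0.0288)
o3: d²=68 > ρ²=34 → inactive
o4: d²=144 > ρ²=34 → inactive
F = F_att + ΣF_rep = (-2.2116,2.7212)
p' = p + 1/10·F = (0.7788,1.2721)

Fx=-2.2116 Fy=2.7212 x'=0.7788 y'=1.2721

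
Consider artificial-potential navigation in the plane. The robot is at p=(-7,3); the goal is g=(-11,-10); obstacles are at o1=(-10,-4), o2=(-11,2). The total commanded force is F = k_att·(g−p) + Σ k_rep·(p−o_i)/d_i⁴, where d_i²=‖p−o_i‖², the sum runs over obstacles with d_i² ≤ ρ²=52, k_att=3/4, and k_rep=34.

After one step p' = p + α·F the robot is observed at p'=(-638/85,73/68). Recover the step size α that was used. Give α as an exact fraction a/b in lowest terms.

F_att = 3/4·(g−p) = 3/4·(-4,-13) = (-3.0000,-9.7500)
o1: d²=58 > ρ²=52 → inactive
o2: d²=17 ≤ ρ²=52; F_rep = 34·(4,1)/17² = (0.4706,0.1176)
F = F_att + ΣF_rep = (-2.5294,-9.6324)
Δp = p'−p = (-0.5059,-1.9265); α = Δx/Fx = (-43/85) / (-43/17) = 1/5
check: Δy/Fy = (-131/68) / (-655/68) = 1/5 ✓

α = 1/5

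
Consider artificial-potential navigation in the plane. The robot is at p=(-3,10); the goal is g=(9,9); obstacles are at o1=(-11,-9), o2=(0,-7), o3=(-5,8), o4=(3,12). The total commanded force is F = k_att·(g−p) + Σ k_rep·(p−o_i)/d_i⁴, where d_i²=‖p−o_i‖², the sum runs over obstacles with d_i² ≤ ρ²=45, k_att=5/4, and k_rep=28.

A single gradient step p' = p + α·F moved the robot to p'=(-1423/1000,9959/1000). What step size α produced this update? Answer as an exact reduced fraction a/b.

F_att = 5/4·(g−p) = 5/4·(12,-1) = (15.0000,-1.2500)
o1: d²=425 > ρ²=45 → inactive
o2: d²=298 > ρ²=45 → inactive
o3: d²=8 ≤ ρ²=45; F_rep = 28·(2,2)/8² = (0.8750,0.8750)
o4: d²=40 ≤ ρ²=45; F_rep = 28·(-6,-2)/40² = (-0.1050,-0.0350)
F = F_att + ΣF_rep = (15.7700,-0.4100)
Δp = p'−p = (1.5770,-0.0410); α = Δx/Fx = (1577/1000) / (1577/100) = 1/10
check: Δy/Fy = (-41/1000) / (-41/100) = 1/10 ✓

α = 1/10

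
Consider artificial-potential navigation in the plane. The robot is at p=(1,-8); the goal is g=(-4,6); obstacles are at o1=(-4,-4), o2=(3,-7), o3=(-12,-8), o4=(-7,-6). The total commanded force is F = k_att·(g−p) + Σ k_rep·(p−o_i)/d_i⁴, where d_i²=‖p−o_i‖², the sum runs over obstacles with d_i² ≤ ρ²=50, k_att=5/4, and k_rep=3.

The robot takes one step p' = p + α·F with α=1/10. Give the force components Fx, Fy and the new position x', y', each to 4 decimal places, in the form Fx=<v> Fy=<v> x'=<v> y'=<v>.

F_att = 5/4·(g−p) = 5/4·(-5,14) = (-6.2500,17.5000)
o1: d²=41 ≤ ρ²=50; F_rep = 3·(5,-4)/41² = (0.0089,-0.0071)
o2: d²=5 ≤ ρ²=50; F_rep = 3·(-2,-1)/5² = (-0.2400,-0.1200)
o3: d²=169 > ρ²=50 → inactive
o4: d²=68 > ρ²=50 → inactive
F = F_att + ΣF_rep = (-6.4811,17.3729)
p' = p + 1/10·F = (0.3519,-6.2627)

Fx=-6.4811 Fy=17.3729 x'=0.3519 y'=-6.2627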